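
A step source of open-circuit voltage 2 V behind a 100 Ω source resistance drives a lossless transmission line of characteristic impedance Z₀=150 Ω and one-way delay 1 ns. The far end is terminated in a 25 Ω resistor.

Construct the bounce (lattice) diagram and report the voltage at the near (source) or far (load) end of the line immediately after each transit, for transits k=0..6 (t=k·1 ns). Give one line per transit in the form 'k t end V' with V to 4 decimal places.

0 0 source 1.2000
1 1 load 0.3429
2 2 source 0.5143
3 3 load 0.3918
4 4 source 0.4163
5 5 load 0.3988
6 6 source 0.4023

Γ_L=-0.714286, Γ_S=-0.200000; launch V₁=2·150/250=1.200000
k=0 src: V=1.2000
k=1 load: inc=1.200000, refl=1.200000·-0.714286=-0.8571; V=0.000000+1.200000+-0.857143=0.3429
k=2 src: inc=-0.857143, refl=-0.857143·-0.200000=0.1714; V=1.200000+-0.857143+0.171429=0.5143
k=3 load: inc=0.171429, refl=0.171429·-0.714286=-0.1224; V=0.342857+0.171429+-0.122449=0.3918
k=4 src: inc=-0.122449, refl=-0.122449·-0.200000=0.0245; V=0.514286+-0.122449+0.024490=0.4163
k=5 load: inc=0.024490, refl=0.024490·-0.714286=-0.0175; V=0.391837+0.024490+-0.017493=0.3988
k=6 src: inc=-0.017493, refl=-0.017493·-0.200000=0.0035; V=0.416327+-0.017493+0.003499=0.4023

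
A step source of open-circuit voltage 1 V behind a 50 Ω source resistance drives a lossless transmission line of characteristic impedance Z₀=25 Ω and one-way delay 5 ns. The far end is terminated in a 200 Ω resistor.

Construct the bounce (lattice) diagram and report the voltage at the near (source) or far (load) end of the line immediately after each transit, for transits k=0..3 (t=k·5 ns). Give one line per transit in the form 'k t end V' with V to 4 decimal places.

Γ_L=0.777778, Γ_S=0.333333; launch V₁=1·25/75=0.333333
k=0 src: V=0.3333
k=1 load: inc=0.333333, refl=0.333333·0.777778=0.2593; V=0.000000+0.333333+0.259259=0.5926
k=2 src: inc=0.259259, refl=0.259259·0.333333=0.0864; V=0.333333+0.259259+0.086420=0.6790
k=3 load: inc=0.086420, refl=0.086420·0.777778=0.0672; V=0.592593+0.086420+0.067215=0.7462

0 0 source 0.3333
1 5 load 0.5926
2 10 source 0.6790
3 15 load 0.7462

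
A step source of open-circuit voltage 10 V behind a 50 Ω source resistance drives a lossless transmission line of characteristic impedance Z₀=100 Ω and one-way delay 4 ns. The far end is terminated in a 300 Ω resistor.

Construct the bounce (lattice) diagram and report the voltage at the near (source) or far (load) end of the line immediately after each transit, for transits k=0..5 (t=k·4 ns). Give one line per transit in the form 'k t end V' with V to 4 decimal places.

0 0 source 6.6667
1 4 load 10.0000
2 8 source 8.8889
3 12 load 8.3333
4 16 source 8.5185
5 20 load 8.6111

Γ_L=0.500000, Γ_S=-0.333333; launch V₁=10·100/150=6.666667
k=0 src: V=6.6667
k=1 load: inc=6.666667, refl=6.666667·0.500000=3.3333; V=0.000000+6.666667+3.333333=10.0000
k=2 src: inc=3.333333, refl=3.333333·-0.333333=-1.1111; V=6.666667+3.333333+-1.111111=8.8889
k=3 load: inc=-1.111111, refl=-1.111111·0.500000=-0.5556; V=10.000000+-1.111111+-0.555556=8.3333
k=4 src: inc=-0.555556, refl=-0.555556·-0.333333=0.1852; V=8.888889+-0.555556+0.185185=8.5185
k=5 load: inc=0.185185, refl=0.185185·0.500000=0.0926; V=8.333333+0.185185+0.092593=8.6111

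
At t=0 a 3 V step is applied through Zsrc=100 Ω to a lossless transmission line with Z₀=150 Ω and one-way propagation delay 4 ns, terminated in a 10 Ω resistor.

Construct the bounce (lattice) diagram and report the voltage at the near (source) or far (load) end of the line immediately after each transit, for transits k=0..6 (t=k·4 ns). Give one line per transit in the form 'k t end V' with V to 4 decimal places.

0 0 source 1.8000
1 4 load 0.2250
2 8 source 0.5400
3 12 load 0.2644
4 16 source 0.3195
5 20 load 0.2713
6 24 source 0.2809

Γ_L=-0.875000, Γ_S=-0.200000; launch V₁=3·150/250=1.800000
k=0 src: V=1.8000
k=1 load: inc=1.800000, refl=1.800000·-0.875000=-1.5750; V=0.000000+1.800000+-1.575000=0.2250
k=2 src: inc=-1.575000, refl=-1.575000·-0.200000=0.3150; V=1.800000+-1.575000+0.315000=0.5400
k=3 load: inc=0.315000, refl=0.315000·-0.875000=-0.2756; V=0.225000+0.315000+-0.275625=0.2644
k=4 src: inc=-0.275625, refl=-0.275625·-0.200000=0.0551; V=0.540000+-0.275625+0.055125=0.3195
k=5 load: inc=0.055125, refl=0.055125·-0.875000=-0.0482; V=0.264375+0.055125+-0.048234=0.2713
k=6 src: inc=-0.048234, refl=-0.048234·-0.200000=0.0096; V=0.319500+-0.048234+0.009647=0.2809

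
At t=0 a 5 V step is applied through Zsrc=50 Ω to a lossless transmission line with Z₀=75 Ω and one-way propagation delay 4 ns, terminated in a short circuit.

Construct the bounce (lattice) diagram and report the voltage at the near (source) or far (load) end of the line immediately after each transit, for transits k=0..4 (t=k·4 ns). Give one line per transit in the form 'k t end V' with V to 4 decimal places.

Γ_L=-1.000000, Γ_S=-0.200000; launch V₁=5·75/125=3.000000
k=0 src: V=3.0000
k=1 load: inc=3.000000, refl=3.000000·-1.000000=-3.0000; V=0.000000+3.000000+-3.000000=0.0000
k=2 src: inc=-3.000000, refl=-3.000000·-0.200000=0.6000; V=3.000000+-3.000000+0.600000=0.6000
k=3 load: inc=0.600000, refl=0.600000·-1.000000=-0.6000; V=0.000000+0.600000+-0.600000=0.0000
k=4 src: inc=-0.600000, refl=-0.600000·-0.200000=0.1200; V=0.600000+-0.600000+0.120000=0.1200

0 0 source 3.0000
1 4 load 0.0000
2 8 source 0.6000
3 12 load 0.0000
4 16 source 0.1200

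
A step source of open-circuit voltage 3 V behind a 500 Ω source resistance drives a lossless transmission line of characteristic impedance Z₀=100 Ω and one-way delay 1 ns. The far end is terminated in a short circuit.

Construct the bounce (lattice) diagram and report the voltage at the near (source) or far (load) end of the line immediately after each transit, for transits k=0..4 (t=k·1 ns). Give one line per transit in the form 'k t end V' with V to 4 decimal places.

Γ_L=-1.000000, Γ_S=0.666667; launch V₁=3·100/600=0.500000
k=0 src: V=0.5000
k=1 load: inc=0.500000, refl=0.500000·-1.000000=-0.5000; V=0.000000+0.500000+-0.500000=0.0000
k=2 src: inc=-0.500000, refl=-0.500000·0.666667=-0.3333; V=0.500000+-0.500000+-0.333333=-0.3333
k=3 load: inc=-0.333333, refl=-0.333333·-1.000000=0.3333; V=0.000000+-0.333333+0.333333=0.0000
k=4 src: inc=0.333333, refl=0.333333·0.666667=0.2222; V=-0.333333+0.333333+0.222222=0.2222

0 0 source 0.5000
1 1 load 0.0000
2 2 source -0.3333
3 3 load 0.0000
4 4 source 0.2222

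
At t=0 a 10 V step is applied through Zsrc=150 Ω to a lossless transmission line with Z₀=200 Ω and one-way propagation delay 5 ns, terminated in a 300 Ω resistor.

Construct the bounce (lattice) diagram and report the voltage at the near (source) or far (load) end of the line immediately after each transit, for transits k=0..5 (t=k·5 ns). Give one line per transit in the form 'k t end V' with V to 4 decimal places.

0 0 source 5.7143
1 5 load 6.8571
2 10 source 6.6939
3 15 load 6.6612
4 20 source 6.6659
5 25 load 6.6668

Γ_L=0.200000, Γ_S=-0.142857; launch V₁=10·200/350=5.714286
k=0 src: V=5.7143
k=1 load: inc=5.714286, refl=5.714286·0.200000=1.1429; V=0.000000+5.714286+1.142857=6.8571
k=2 src: inc=1.142857, refl=1.142857·-0.142857=-0.1633; V=5.714286+1.142857+-0.163265=6.6939
k=3 load: inc=-0.163265, refl=-0.163265·0.200000=-0.0327; V=6.857143+-0.163265+-0.032653=6.6612
k=4 src: inc=-0.032653, refl=-0.032653·-0.142857=0.0047; V=6.693878+-0.032653+0.004665=6.6659
k=5 load: inc=0.004665, refl=0.004665·0.200000=0.0009; V=6.661224+0.004665+0.000933=6.6668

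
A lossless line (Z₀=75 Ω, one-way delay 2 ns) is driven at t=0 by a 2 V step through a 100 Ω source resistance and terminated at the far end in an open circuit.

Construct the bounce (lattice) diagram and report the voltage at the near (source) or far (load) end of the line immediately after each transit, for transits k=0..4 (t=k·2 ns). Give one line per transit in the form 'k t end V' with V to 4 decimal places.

0 0 source 0.8571
1 2 load 1.7143
2 4 source 1.8367
3 6 load 1.9592
4 8 source 1.9767

Γ_L=1.000000, Γ_S=0.142857; launch V₁=2·75/175=0.857143
k=0 src: V=0.8571
k=1 load: inc=0.857143, refl=0.857143·1.000000=0.8571; V=0.000000+0.857143+0.857143=1.7143
k=2 src: inc=0.857143, refl=0.857143·0.142857=0.1224; V=0.857143+0.857143+0.122449=1.8367
k=3 load: inc=0.122449, refl=0.122449·1.000000=0.1224; V=1.714286+0.122449+0.122449=1.9592
k=4 src: inc=0.122449, refl=0.122449·0.142857=0.0175; V=1.836735+0.122449+0.017493=1.9767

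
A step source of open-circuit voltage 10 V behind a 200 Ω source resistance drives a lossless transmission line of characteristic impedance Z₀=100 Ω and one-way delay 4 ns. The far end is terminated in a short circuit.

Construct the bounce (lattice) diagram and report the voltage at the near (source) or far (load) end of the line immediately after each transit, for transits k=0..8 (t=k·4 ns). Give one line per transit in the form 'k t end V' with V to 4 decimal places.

Γ_L=-1.000000, Γ_S=0.333333; launch V₁=10·100/300=3.333333
k=0 src: V=3.3333
k=1 load: inc=3.333333, refl=3.333333·-1.000000=-3.3333; V=0.000000+3.333333+-3.333333=0.0000
k=2 src: inc=-3.333333, refl=-3.333333·0.333333=-1.1111; V=3.333333+-3.333333+-1.111111=-1.1111
k=3 load: inc=-1.111111, refl=-1.111111·-1.000000=1.1111; V=0.000000+-1.111111+1.111111=0.0000
k=4 src: inc=1.111111, refl=1.111111·0.333333=0.3704; V=-1.111111+1.111111+0.370370=0.3704
k=5 load: inc=0.370370, refl=0.370370·-1.000000=-0.3704; V=0.000000+0.370370+-0.370370=0.0000
k=6 src: inc=-0.370370, refl=-0.370370·0.333333=-0.1235; V=0.370370+-0.370370+-0.123457=-0.1235
k=7 load: inc=-0.123457, refl=-0.123457·-1.000000=0.1235; V=0.000000+-0.123457+0.123457=0.0000
k=8 src: inc=0.123457, refl=0.123457·0.333333=0.0412; V=-0.123457+0.123457+0.041152=0.0412

0 0 source 3.3333
1 4 load 0.0000
2 8 source -1.1111
3 12 load 0.0000
4 16 source 0.3704
5 20 load 0.0000
6 24 source -0.1235
7 28 load 0.0000
8 32 source 0.0412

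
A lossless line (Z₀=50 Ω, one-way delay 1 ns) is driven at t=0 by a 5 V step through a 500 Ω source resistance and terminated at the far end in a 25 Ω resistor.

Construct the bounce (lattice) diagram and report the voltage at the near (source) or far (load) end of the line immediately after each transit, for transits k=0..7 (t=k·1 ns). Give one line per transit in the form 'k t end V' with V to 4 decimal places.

Γ_L=-0.333333, Γ_S=0.818182; launch V₁=5·50/550=0.454545
k=0 src: V=0.4545
k=1 load: inc=0.454545, refl=0.454545·-0.333333=-0.1515; V=0.000000+0.454545+-0.151515=0.3030
k=2 src: inc=-0.151515, refl=-0.151515·0.818182=-0.1240; V=0.454545+-0.151515+-0.123967=0.1791
k=3 load: inc=-0.123967, refl=-0.123967·-0.333333=0.0413; V=0.303030+-0.123967+0.041322=0.2204
k=4 src: inc=0.041322, refl=0.041322·0.818182=0.0338; V=0.179063+0.041322+0.033809=0.2542
k=5 load: inc=0.033809, refl=0.033809·-0.333333=-0.0113; V=0.220386+0.033809+-0.011270=0.2429
k=6 src: inc=-0.011270, refl=-0.011270·0.818182=-0.0092; V=0.254195+-0.011270+-0.009221=0.2337
k=7 load: inc=-0.009221, refl=-0.009221·-0.333333=0.0031; V=0.242925+-0.009221+0.003074=0.2368

0 0 source 0.4545
1 1 load 0.3030
2 2 source 0.1791
3 3 load 0.2204
4 4 source 0.2542
5 5 load 0.2429
6 6 source 0.2337
7 7 load 0.2368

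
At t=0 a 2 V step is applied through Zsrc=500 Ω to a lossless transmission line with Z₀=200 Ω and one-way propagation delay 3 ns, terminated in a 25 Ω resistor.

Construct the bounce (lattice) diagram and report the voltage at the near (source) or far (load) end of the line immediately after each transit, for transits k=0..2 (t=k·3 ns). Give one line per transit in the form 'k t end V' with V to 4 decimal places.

0 0 source 0.5714
1 3 load 0.1270
2 6 source -0.0635

Γ_L=-0.777778, Γ_S=0.428571; launch V₁=2·200/700=0.571429
k=0 src: V=0.5714
k=1 load: inc=0.571429, refl=0.571429·-0.777778=-0.4444; V=0.000000+0.571429+-0.444444=0.1270
k=2 src: inc=-0.444444, refl=-0.444444·0.428571=-0.1905; V=0.571429+-0.444444+-0.190476=-0.0635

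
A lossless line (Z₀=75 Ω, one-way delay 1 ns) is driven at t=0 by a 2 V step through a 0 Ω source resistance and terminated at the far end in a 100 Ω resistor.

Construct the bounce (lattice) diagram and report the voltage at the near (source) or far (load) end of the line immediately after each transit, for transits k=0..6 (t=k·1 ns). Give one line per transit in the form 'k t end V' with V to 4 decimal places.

Γ_L=0.142857, Γ_S=-1.000000; launch V₁=2·75/75=2.000000
k=0 src: V=2.0000
k=1 load: inc=2.000000, refl=2.000000·0.142857=0.2857; V=0.000000+2.000000+0.285714=2.2857
k=2 src: inc=0.285714, refl=0.285714·-1.000000=-0.2857; V=2.000000+0.285714+-0.285714=2.0000
k=3 load: inc=-0.285714, refl=-0.285714·0.142857=-0.0408; V=2.285714+-0.285714+-0.040816=1.9592
k=4 src: inc=-0.040816, refl=-0.040816·-1.000000=0.0408; V=2.000000+-0.040816+0.040816=2.0000
k=5 load: inc=0.040816, refl=0.040816·0.142857=0.0058; V=1.959184+0.040816+0.005831=2.0058
k=6 src: inc=0.005831, refl=0.005831·-1.000000=-0.0058; V=2.000000+0.005831+-0.005831=2.0000

0 0 source 2.0000
1 1 load 2.2857
2 2 source 2.0000
3 3 load 1.9592
4 4 source 2.0000
5 5 load 2.0058
6 6 source 2.0000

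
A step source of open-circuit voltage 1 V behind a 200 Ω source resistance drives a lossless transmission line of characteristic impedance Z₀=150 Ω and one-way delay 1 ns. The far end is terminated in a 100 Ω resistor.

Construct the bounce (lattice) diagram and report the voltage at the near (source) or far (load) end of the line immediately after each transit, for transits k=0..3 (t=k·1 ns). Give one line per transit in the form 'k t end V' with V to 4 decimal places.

Γ_L=-0.200000, Γ_S=0.142857; launch V₁=1·150/350=0.428571
k=0 src: V=0.4286
k=1 load: inc=0.428571, refl=0.428571·-0.200000=-0.0857; V=0.000000+0.428571+-0.085714=0.3429
k=2 src: inc=-0.085714, refl=-0.085714·0.142857=-0.0122; V=0.428571+-0.085714+-0.012245=0.3306
k=3 load: inc=-0.012245, refl=-0.012245·-0.200000=0.0024; V=0.342857+-0.012245+0.002449=0.3331

0 0 source 0.4286
1 1 load 0.3429
2 2 source 0.3306
3 3 load 0.3331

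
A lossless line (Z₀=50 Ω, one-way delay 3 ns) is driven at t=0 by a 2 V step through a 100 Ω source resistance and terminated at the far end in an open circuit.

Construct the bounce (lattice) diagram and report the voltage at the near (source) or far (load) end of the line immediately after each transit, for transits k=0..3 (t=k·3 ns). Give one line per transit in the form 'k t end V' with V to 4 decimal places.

Γ_L=1.000000, Γ_S=0.333333; launch V₁=2·50/150=0.666667
k=0 src: V=0.6667
k=1 load: inc=0.666667, refl=0.666667·1.000000=0.6667; V=0.000000+0.666667+0.666667=1.3333
k=2 src: inc=0.666667, refl=0.666667·0.333333=0.2222; V=0.666667+0.666667+0.222222=1.5556
k=3 load: inc=0.222222, refl=0.222222·1.000000=0.2222; V=1.333333+0.222222+0.222222=1.7778

0 0 source 0.6667
1 3 load 1.3333
2 6 source 1.5556
3 9 load 1.7778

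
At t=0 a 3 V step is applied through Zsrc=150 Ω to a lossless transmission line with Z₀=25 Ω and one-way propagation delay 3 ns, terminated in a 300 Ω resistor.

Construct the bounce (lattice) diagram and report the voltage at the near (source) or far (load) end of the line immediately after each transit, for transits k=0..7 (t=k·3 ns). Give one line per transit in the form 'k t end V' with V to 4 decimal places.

0 0 source 0.4286
1 3 load 0.7912
2 6 source 1.0502
3 9 load 1.2694
4 12 source 1.4260
5 15 load 1.5584
6 18 source 1.6531
7 21 load 1.7331

Γ_L=0.846154, Γ_S=0.714286; launch V₁=3·25/175=0.428571
k=0 src: V=0.4286
k=1 load: inc=0.428571, refl=0.428571·0.846154=0.3626; V=0.000000+0.428571+0.362637=0.7912
k=2 src: inc=0.362637, refl=0.362637·0.714286=0.2590; V=0.428571+0.362637+0.259027=1.0502
k=3 load: inc=0.259027, refl=0.259027·0.846154=0.2192; V=0.791209+0.259027+0.219176=1.2694
k=4 src: inc=0.219176, refl=0.219176·0.714286=0.1566; V=1.050235+0.219176+0.156555=1.4260
k=5 load: inc=0.156555, refl=0.156555·0.846154=0.1325; V=1.269412+0.156555+0.132469=1.5584
k=6 src: inc=0.132469, refl=0.132469·0.714286=0.0946; V=1.425966+0.132469+0.094621=1.6531
k=7 load: inc=0.094621, refl=0.094621·0.846154=0.0801; V=1.558436+0.094621+0.080064=1.7331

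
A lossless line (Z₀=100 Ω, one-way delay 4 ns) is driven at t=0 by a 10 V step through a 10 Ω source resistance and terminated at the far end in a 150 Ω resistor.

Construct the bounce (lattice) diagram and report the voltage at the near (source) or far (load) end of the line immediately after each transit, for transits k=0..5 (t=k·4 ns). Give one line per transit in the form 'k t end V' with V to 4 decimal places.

Γ_L=0.200000, Γ_S=-0.818182; launch V₁=10·100/110=9.090909
k=0 src: V=9.0909
k=1 load: inc=9.090909, refl=9.090909·0.200000=1.8182; V=0.000000+9.090909+1.818182=10.9091
k=2 src: inc=1.818182, refl=1.818182·-0.818182=-1.4876; V=9.090909+1.818182+-1.487603=9.4215
k=3 load: inc=-1.487603, refl=-1.487603·0.200000=-0.2975; V=10.909091+-1.487603+-0.297521=9.1240
k=4 src: inc=-0.297521, refl=-0.297521·-0.818182=0.2434; V=9.421488+-0.297521+0.243426=9.3674
k=5 load: inc=0.243426, refl=0.243426·0.200000=0.0487; V=9.123967+0.243426+0.048685=9.4161

0 0 source 9.0909
1 4 load 10.9091
2 8 source 9.4215
3 12 load 9.1240
4 16 source 9.3674
5 20 load 9.4161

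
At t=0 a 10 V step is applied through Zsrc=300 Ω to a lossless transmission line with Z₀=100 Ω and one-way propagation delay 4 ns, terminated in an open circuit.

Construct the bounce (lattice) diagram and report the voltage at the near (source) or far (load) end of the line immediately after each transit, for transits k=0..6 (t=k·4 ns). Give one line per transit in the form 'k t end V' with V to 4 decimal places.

0 0 source 2.5000
1 4 load 5.0000
2 8 source 6.2500
3 12 load 7.5000
4 16 source 8.1250
5 20 load 8.7500
6 24 source 9.0625

Γ_L=1.000000, Γ_S=0.500000; launch V₁=10·100/400=2.500000
k=0 src: V=2.5000
k=1 load: inc=2.500000, refl=2.500000·1.000000=2.5000; V=0.000000+2.500000+2.500000=5.0000
k=2 src: inc=2.500000, refl=2.500000·0.500000=1.2500; V=2.500000+2.500000+1.250000=6.2500
k=3 load: inc=1.250000, refl=1.250000·1.000000=1.2500; V=5.000000+1.250000+1.250000=7.5000
k=4 src: inc=1.250000, refl=1.250000·0.500000=0.6250; V=6.250000+1.250000+0.625000=8.1250
k=5 load: inc=0.625000, refl=0.625000·1.000000=0.6250; V=7.500000+0.625000+0.625000=8.7500
k=6 src: inc=0.625000, refl=0.625000·0.500000=0.3125; V=8.125000+0.625000+0.312500=9.0625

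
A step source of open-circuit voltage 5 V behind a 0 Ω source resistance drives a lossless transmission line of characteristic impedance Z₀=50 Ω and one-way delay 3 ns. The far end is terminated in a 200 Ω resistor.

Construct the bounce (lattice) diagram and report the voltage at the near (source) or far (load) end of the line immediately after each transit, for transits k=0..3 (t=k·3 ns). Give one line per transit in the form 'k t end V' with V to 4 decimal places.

Γ_L=0.600000, Γ_S=-1.000000; launch V₁=5·50/50=5.000000
k=0 src: V=5.0000
k=1 load: inc=5.000000, refl=5.000000·0.600000=3.0000; V=0.000000+5.000000+3.000000=8.0000
k=2 src: inc=3.000000, refl=3.000000·-1.000000=-3.0000; V=5.000000+3.000000+-3.000000=5.0000
k=3 load: inc=-3.000000, refl=-3.000000·0.600000=-1.8000; V=8.000000+-3.000000+-1.800000=3.2000

0 0 source 5.0000
1 3 load 8.0000
2 6 source 5.0000
3 9 load 3.2000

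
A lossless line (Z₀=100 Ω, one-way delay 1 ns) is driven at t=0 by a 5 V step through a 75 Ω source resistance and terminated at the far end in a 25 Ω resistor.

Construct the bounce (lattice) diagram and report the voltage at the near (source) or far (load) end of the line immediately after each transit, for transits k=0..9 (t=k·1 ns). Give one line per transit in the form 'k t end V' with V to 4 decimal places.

0 0 source 2.8571
1 1 load 1.1429
2 2 source 1.3878
3 3 load 1.2408
4 4 source 1.2618
5 5 load 1.2492
6 6 source 1.2510
7 7 load 1.2499
8 8 source 1.2501
9 9 load 1.2500

Γ_L=-0.600000, Γ_S=-0.142857; launch V₁=5·100/175=2.857143
k=0 src: V=2.8571
k=1 load: inc=2.857143, refl=2.857143·-0.600000=-1.7143; V=0.000000+2.857143+-1.714286=1.1429
k=2 src: inc=-1.714286, refl=-1.714286·-0.142857=0.2449; V=2.857143+-1.714286+0.244898=1.3878
k=3 load: inc=0.244898, refl=0.244898·-0.600000=-0.1469; V=1.142857+0.244898+-0.146939=1.2408
k=4 src: inc=-0.146939, refl=-0.146939·-0.142857=0.0210; V=1.387755+-0.146939+0.020991=1.2618
k=5 load: inc=0.020991, refl=0.020991·-0.600000=-0.0126; V=1.240816+0.020991+-0.012595=1.2492
k=6 src: inc=-0.012595, refl=-0.012595·-0.142857=0.0018; V=1.261808+-0.012595+0.001799=1.2510
k=7 load: inc=0.001799, refl=0.001799·-0.600000=-0.0011; V=1.249213+0.001799+-0.001080=1.2499
k=8 src: inc=-0.001080, refl=-0.001080·-0.142857=0.0002; V=1.251012+-0.001080+0.000154=1.2501
k=9 load: inc=0.000154, refl=0.000154·-0.600000=-0.0001; V=1.249933+0.000154+-0.000093=1.2500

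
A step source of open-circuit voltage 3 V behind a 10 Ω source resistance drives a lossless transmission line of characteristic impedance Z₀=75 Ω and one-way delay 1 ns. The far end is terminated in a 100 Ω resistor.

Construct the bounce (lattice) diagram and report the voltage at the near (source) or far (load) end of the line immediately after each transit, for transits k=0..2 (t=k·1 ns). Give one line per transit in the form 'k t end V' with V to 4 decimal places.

0 0 source 2.6471
1 1 load 3.0252
2 2 source 2.7360

Γ_L=0.142857, Γ_S=-0.764706; launch V₁=3·75/85=2.647059
k=0 src: V=2.6471
k=1 load: inc=2.647059, refl=2.647059·0.142857=0.3782; V=0.000000+2.647059+0.378151=3.0252
k=2 src: inc=0.378151, refl=0.378151·-0.764706=-0.2892; V=2.647059+0.378151+-0.289174=2.7360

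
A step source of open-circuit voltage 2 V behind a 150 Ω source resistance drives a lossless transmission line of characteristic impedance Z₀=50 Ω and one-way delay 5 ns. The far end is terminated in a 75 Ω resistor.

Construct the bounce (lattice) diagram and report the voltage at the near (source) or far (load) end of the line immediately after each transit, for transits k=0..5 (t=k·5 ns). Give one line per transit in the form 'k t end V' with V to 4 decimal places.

0 0 source 0.5000
1 5 load 0.6000
2 10 source 0.6500
3 15 load 0.6600
4 20 source 0.6650
5 25 load 0.6660

Γ_L=0.200000, Γ_S=0.500000; launch V₁=2·50/200=0.500000
k=0 src: V=0.5000
k=1 load: inc=0.500000, refl=0.500000·0.200000=0.1000; V=0.000000+0.500000+0.100000=0.6000
k=2 src: inc=0.100000, refl=0.100000·0.500000=0.0500; V=0.500000+0.100000+0.050000=0.6500
k=3 load: inc=0.050000, refl=0.050000·0.200000=0.0100; V=0.600000+0.050000+0.010000=0.6600
k=4 src: inc=0.010000, refl=0.010000·0.500000=0.0050; V=0.650000+0.010000+0.005000=0.6650
k=5 load: inc=0.005000, refl=0.005000·0.200000=0.0010; V=0.660000+0.005000+0.001000=0.6660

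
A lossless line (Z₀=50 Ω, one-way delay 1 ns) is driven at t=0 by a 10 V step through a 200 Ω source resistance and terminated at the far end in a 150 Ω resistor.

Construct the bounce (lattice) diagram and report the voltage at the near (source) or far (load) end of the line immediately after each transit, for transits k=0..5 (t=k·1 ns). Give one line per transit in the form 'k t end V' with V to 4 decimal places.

0 0 source 2.0000
1 1 load 3.0000
2 2 source 3.6000
3 3 load 3.9000
4 4 source 4.0800
5 5 load 4.1700

Γ_L=0.500000, Γ_S=0.600000; launch V₁=10·50/250=2.000000
k=0 src: V=2.0000
k=1 load: inc=2.000000, refl=2.000000·0.500000=1.0000; V=0.000000+2.000000+1.000000=3.0000
k=2 src: inc=1.000000, refl=1.000000·0.600000=0.6000; V=2.000000+1.000000+0.600000=3.6000
k=3 load: inc=0.600000, refl=0.600000·0.500000=0.3000; V=3.000000+0.600000+0.300000=3.9000
k=4 src: inc=0.300000, refl=0.300000·0.600000=0.1800; V=3.600000+0.300000+0.180000=4.0800
k=5 load: inc=0.180000, refl=0.180000·0.500000=0.0900; V=3.900000+0.180000+0.090000=4.1700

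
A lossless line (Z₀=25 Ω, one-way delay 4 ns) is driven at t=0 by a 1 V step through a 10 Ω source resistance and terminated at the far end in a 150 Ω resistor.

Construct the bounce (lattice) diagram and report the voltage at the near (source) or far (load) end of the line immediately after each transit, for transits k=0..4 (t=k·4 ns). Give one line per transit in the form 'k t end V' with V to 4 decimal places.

0 0 source 0.7143
1 4 load 1.2245
2 8 source 1.0058
3 12 load 0.8496
4 16 source 0.9166

Γ_L=0.714286, Γ_S=-0.428571; launch V₁=1·25/35=0.714286
k=0 src: V=0.7143
k=1 load: inc=0.714286, refl=0.714286·0.714286=0.5102; V=0.000000+0.714286+0.510204=1.2245
k=2 src: inc=0.510204, refl=0.510204·-0.428571=-0.2187; V=0.714286+0.510204+-0.218659=1.0058
k=3 load: inc=-0.218659, refl=-0.218659·0.714286=-0.1562; V=1.224490+-0.218659+-0.156185=0.8496
k=4 src: inc=-0.156185, refl=-0.156185·-0.428571=0.0669; V=1.005831+-0.156185+0.066936=0.9166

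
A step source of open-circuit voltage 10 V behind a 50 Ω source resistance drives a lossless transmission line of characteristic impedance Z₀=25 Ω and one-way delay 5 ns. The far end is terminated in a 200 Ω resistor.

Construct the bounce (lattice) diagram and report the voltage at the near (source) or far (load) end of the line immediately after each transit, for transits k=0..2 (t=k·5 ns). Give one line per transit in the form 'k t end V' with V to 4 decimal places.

0 0 source 3.3333
1 5 load 5.9259
2 10 source 6.7901

Γ_L=0.777778, Γ_S=0.333333; launch V₁=10·25/75=3.333333
k=0 src: V=3.3333
k=1 load: inc=3.333333, refl=3.333333·0.777778=2.5926; V=0.000000+3.333333+2.592593=5.9259
k=2 src: inc=2.592593, refl=2.592593·0.333333=0.8642; V=3.333333+2.592593+0.864198=6.7901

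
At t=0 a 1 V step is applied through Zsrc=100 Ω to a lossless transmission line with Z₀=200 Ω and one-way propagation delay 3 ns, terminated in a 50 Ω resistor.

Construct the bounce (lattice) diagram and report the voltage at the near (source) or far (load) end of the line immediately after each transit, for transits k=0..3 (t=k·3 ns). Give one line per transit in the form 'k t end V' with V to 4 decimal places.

Γ_L=-0.600000, Γ_S=-0.333333; launch V₁=1·200/300=0.666667
k=0 src: V=0.6667
k=1 load: inc=0.666667, refl=0.666667·-0.600000=-0.4000; V=0.000000+0.666667+-0.400000=0.2667
k=2 src: inc=-0.400000, refl=-0.400000·-0.333333=0.1333; V=0.666667+-0.400000+0.133333=0.4000
k=3 load: inc=0.133333, refl=0.133333·-0.600000=-0.0800; V=0.266667+0.133333+-0.080000=0.3200

0 0 source 0.6667
1 3 load 0.2667
2 6 source 0.4000
3 9 load 0.3200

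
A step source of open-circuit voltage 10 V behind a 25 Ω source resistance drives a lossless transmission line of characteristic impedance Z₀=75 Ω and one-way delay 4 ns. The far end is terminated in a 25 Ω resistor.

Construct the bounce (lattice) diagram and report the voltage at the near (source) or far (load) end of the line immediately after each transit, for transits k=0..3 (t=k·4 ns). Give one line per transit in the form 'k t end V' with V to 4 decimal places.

0 0 source 7.5000
1 4 load 3.7500
2 8 source 5.6250
3 12 load 4.6875

Γ_L=-0.500000, Γ_S=-0.500000; launch V₁=10·75/100=7.500000
k=0 src: V=7.5000
k=1 load: inc=7.500000, refl=7.500000·-0.500000=-3.7500; V=0.000000+7.500000+-3.750000=3.7500
k=2 src: inc=-3.750000, refl=-3.750000·-0.500000=1.8750; V=7.500000+-3.750000+1.875000=5.6250
k=3 load: inc=1.875000, refl=1.875000·-0.500000=-0.9375; V=3.750000+1.875000+-0.937500=4.6875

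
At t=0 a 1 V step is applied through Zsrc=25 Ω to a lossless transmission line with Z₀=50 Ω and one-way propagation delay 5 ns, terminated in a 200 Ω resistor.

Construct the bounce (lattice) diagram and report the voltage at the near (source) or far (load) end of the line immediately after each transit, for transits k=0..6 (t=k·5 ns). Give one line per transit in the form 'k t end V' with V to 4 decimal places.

Γ_L=0.600000, Γ_S=-0.333333; launch V₁=1·50/75=0.666667
k=0 src: V=0.6667
k=1 load: inc=0.666667, refl=0.666667·0.600000=0.4000; V=0.000000+0.666667+0.400000=1.0667
k=2 src: inc=0.400000, refl=0.400000·-0.333333=-0.1333; V=0.666667+0.400000+-0.133333=0.9333
k=3 load: inc=-0.133333, refl=-0.133333·0.600000=-0.0800; V=1.066667+-0.133333+-0.080000=0.8533
k=4 src: inc=-0.080000, refl=-0.080000·-0.333333=0.0267; V=0.933333+-0.080000+0.026667=0.8800
k=5 load: inc=0.026667, refl=0.026667·0.600000=0.0160; V=0.853333+0.026667+0.016000=0.8960
k=6 src: inc=0.016000, refl=0.016000·-0.333333=-0.0053; V=0.880000+0.016000+-0.005333=0.8907

0 0 source 0.6667
1 5 load 1.0667
2 10 source 0.9333
3 15 load 0.8533
4 20 source 0.8800
5 25 load 0.8960
6 30 source 0.8907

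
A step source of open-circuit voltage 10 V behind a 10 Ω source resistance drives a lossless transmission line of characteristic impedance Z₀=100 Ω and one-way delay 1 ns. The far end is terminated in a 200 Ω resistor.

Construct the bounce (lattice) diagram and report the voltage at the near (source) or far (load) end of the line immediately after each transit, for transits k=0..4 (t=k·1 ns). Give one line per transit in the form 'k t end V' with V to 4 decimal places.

Γ_L=0.333333, Γ_S=-0.818182; launch V₁=10·100/110=9.090909
k=0 src: V=9.0909
k=1 load: inc=9.090909, refl=9.090909·0.333333=3.0303; V=0.000000+9.090909+3.030303=12.1212
k=2 src: inc=3.030303, refl=3.030303·-0.818182=-2.4793; V=9.090909+3.030303+-2.479339=9.6419
k=3 load: inc=-2.479339, refl=-2.479339·0.333333=-0.8264; V=12.121212+-2.479339+-0.826446=8.8154
k=4 src: inc=-0.826446, refl=-0.826446·-0.818182=0.6762; V=9.641873+-0.826446+0.676183=9.4916

0 0 source 9.0909
1 1 load 12.1212
2 2 source 9.6419
3 3 load 8.8154
4 4 source 9.4916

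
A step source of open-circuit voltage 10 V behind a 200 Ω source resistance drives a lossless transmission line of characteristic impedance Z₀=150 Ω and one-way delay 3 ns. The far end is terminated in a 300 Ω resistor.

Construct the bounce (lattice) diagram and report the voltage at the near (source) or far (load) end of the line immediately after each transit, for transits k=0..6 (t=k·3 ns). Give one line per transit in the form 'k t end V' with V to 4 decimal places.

Γ_L=0.333333, Γ_S=0.142857; launch V₁=10·150/350=4.285714
k=0 src: V=4.2857
k=1 load: inc=4.285714, refl=4.285714·0.333333=1.4286; V=0.000000+4.285714+1.428571=5.7143
k=2 src: inc=1.428571, refl=1.428571·0.142857=0.2041; V=4.285714+1.428571+0.204082=5.9184
k=3 load: inc=0.204082, refl=0.204082·0.333333=0.0680; V=5.714286+0.204082+0.068027=5.9864
k=4 src: inc=0.068027, refl=0.068027·0.142857=0.0097; V=5.918367+0.068027+0.009718=5.9961
k=5 load: inc=0.009718, refl=0.009718·0.333333=0.0032; V=5.986395+0.009718+0.003239=5.9994
k=6 src: inc=0.003239, refl=0.003239·0.142857=0.0005; V=5.996113+0.003239+0.000463=5.9998

0 0 source 4.2857
1 3 load 5.7143
2 6 source 5.9184
3 9 load 5.9864
4 12 source 5.9961
5 15 load 5.9994
6 18 source 5.9998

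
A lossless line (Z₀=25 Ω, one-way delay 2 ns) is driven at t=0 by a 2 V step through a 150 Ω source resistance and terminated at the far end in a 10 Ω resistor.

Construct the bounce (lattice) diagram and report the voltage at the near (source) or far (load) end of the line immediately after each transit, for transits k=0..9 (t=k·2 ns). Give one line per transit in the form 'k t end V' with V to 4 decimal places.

0 0 source 0.2857
1 2 load 0.1633
2 4 source 0.0758
3 6 load 0.1133
4 8 source 0.1401
5 10 load 0.1286
6 12 source 0.1204
7 14 load 0.1239
8 16 source 0.1264
9 18 load 0.1253

Γ_L=-0.428571, Γ_S=0.714286; launch V₁=2·25/175=0.285714
k=0 src: V=0.2857
k=1 load: inc=0.285714, refl=0.285714·-0.428571=-0.1224; V=0.000000+0.285714+-0.122449=0.1633
k=2 src: inc=-0.122449, refl=-0.122449·0.714286=-0.0875; V=0.285714+-0.122449+-0.087464=0.0758
k=3 load: inc=-0.087464, refl=-0.087464·-0.428571=0.0375; V=0.163265+-0.087464+0.037484=0.1133
k=4 src: inc=0.037484, refl=0.037484·0.714286=0.0268; V=0.075802+0.037484+0.026775=0.1401
k=5 load: inc=0.026775, refl=0.026775·-0.428571=-0.0115; V=0.113286+0.026775+-0.011475=0.1286
k=6 src: inc=-0.011475, refl=-0.011475·0.714286=-0.0082; V=0.140061+-0.011475+-0.008196=0.1204
k=7 load: inc=-0.008196, refl=-0.008196·-0.428571=0.0035; V=0.128586+-0.008196+0.003513=0.1239
k=8 src: inc=0.003513, refl=0.003513·0.714286=0.0025; V=0.120390+0.003513+0.002509=0.1264
k=9 load: inc=0.002509, refl=0.002509·-0.428571=-0.0011; V=0.123902+0.002509+-0.001075=0.1253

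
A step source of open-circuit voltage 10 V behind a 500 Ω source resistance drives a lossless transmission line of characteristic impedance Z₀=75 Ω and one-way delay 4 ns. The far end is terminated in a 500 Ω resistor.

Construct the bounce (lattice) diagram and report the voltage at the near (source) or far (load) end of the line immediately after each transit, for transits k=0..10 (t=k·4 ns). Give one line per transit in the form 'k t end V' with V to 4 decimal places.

0 0 source 1.3043
1 4 load 2.2684
2 8 source 2.9810
3 12 load 3.5077
4 16 source 3.8970
5 20 load 4.1847
6 24 source 4.3974
7 28 load 4.5546
8 32 source 4.6708
9 36 load 4.7567
10 40 source 4.8202

Γ_L=0.739130, Γ_S=0.739130; launch V₁=10·75/575=1.304348
k=0 src: V=1.3043
k=1 load: inc=1.304348, refl=1.304348·0.739130=0.9641; V=0.000000+1.304348+0.964083=2.2684
k=2 src: inc=0.964083, refl=0.964083·0.739130=0.7126; V=1.304348+0.964083+0.712583=2.9810
k=3 load: inc=0.712583, refl=0.712583·0.739130=0.5267; V=2.268431+0.712583+0.526692=3.5077
k=4 src: inc=0.526692, refl=0.526692·0.739130=0.3893; V=2.981014+0.526692+0.389294=3.8970
k=5 load: inc=0.389294, refl=0.389294·0.739130=0.2877; V=3.507706+0.389294+0.287739=4.1847
k=6 src: inc=0.287739, refl=0.287739·0.739130=0.2127; V=3.897000+0.287739+0.212677=4.3974
k=7 load: inc=0.212677, refl=0.212677·0.739130=0.1572; V=4.184739+0.212677+0.157196=4.5546
k=8 src: inc=0.157196, refl=0.157196·0.739130=0.1162; V=4.397416+0.157196+0.116188=4.6708
k=9 load: inc=0.116188, refl=0.116188·0.739130=0.0859; V=4.554612+0.116188+0.085878=4.7567
k=10 src: inc=0.085878, refl=0.085878·0.739130=0.0635; V=4.670800+0.085878+0.063475=4.8202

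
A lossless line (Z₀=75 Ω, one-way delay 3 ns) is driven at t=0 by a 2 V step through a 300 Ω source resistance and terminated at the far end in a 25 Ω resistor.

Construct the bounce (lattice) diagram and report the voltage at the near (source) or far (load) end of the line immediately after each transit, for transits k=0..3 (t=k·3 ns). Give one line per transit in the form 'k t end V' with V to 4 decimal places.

Γ_L=-0.500000, Γ_S=0.600000; launch V₁=2·75/375=0.400000
k=0 src: V=0.4000
k=1 load: inc=0.400000, refl=0.400000·-0.500000=-0.2000; V=0.000000+0.400000+-0.200000=0.2000
k=2 src: inc=-0.200000, refl=-0.200000·0.600000=-0.1200; V=0.400000+-0.200000+-0.120000=0.0800
k=3 load: inc=-0.120000, refl=-0.120000·-0.500000=0.0600; V=0.200000+-0.120000+0.060000=0.1400

0 0 source 0.4000
1 3 load 0.2000
2 6 source 0.0800
3 9 load 0.1400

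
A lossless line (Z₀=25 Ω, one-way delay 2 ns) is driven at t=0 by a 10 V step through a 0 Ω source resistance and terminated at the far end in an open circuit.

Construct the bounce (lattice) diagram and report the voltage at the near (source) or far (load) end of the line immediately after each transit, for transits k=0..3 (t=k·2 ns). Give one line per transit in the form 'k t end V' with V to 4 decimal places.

0 0 source 10.0000
1 2 load 20.0000
2 4 source 10.0000
3 6 load 0.0000

Γ_L=1.000000, Γ_S=-1.000000; launch V₁=10·25/25=10.000000
k=0 src: V=10.0000
k=1 load: inc=10.000000, refl=10.000000·1.000000=10.0000; V=0.000000+10.000000+10.000000=20.0000
k=2 src: inc=10.000000, refl=10.000000·-1.000000=-10.0000; V=10.000000+10.000000+-10.000000=10.0000
k=3 load: inc=-10.000000, refl=-10.000000·1.000000=-10.0000; V=20.000000+-10.000000+-10.000000=0.0000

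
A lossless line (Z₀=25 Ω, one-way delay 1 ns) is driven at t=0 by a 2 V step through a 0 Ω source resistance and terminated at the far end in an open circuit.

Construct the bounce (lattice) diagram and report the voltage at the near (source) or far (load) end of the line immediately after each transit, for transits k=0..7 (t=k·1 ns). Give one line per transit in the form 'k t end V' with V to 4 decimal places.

Γ_L=1.000000, Γ_S=-1.000000; launch V₁=2·25/25=2.000000
k=0 src: V=2.0000
k=1 load: inc=2.000000, refl=2.000000·1.000000=2.0000; V=0.000000+2.000000+2.000000=4.0000
k=2 src: inc=2.000000, refl=2.000000·-1.000000=-2.0000; V=2.000000+2.000000+-2.000000=2.0000
k=3 load: inc=-2.000000, refl=-2.000000·1.000000=-2.0000; V=4.000000+-2.000000+-2.000000=0.0000
k=4 src: inc=-2.000000, refl=-2.000000·-1.000000=2.0000; V=2.000000+-2.000000+2.000000=2.0000
k=5 load: inc=2.000000, refl=2.000000·1.000000=2.0000; V=0.000000+2.000000+2.000000=4.0000
k=6 src: inc=2.000000, refl=2.000000·-1.000000=-2.0000; V=2.000000+2.000000+-2.000000=2.0000
k=7 load: inc=-2.000000, refl=-2.000000·1.000000=-2.0000; V=4.000000+-2.000000+-2.000000=0.0000

0 0 source 2.0000
1 1 load 4.0000
2 2 source 2.0000
3 3 load 0.0000
4 4 source 2.0000
5 5 load 4.0000
6 6 source 2.0000
7 7 load 0.0000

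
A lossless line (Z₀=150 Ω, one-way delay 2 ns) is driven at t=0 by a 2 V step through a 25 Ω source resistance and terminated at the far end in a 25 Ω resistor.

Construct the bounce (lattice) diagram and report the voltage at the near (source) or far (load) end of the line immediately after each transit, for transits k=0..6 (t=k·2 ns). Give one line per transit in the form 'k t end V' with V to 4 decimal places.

Γ_L=-0.714286, Γ_S=-0.714286; launch V₁=2·150/175=1.714286
k=0 src: V=1.7143
k=1 load: inc=1.714286, refl=1.714286·-0.714286=-1.2245; V=0.000000+1.714286+-1.224490=0.4898
k=2 src: inc=-1.224490, refl=-1.224490·-0.714286=0.8746; V=1.714286+-1.224490+0.874636=1.3644
k=3 load: inc=0.874636, refl=0.874636·-0.714286=-0.6247; V=0.489796+0.874636+-0.624740=0.7397
k=4 src: inc=-0.624740, refl=-0.624740·-0.714286=0.4462; V=1.364431+-0.624740+0.446243=1.1859
k=5 load: inc=0.446243, refl=0.446243·-0.714286=-0.3187; V=0.739692+0.446243+-0.318745=0.8672
k=6 src: inc=-0.318745, refl=-0.318745·-0.714286=0.2277; V=1.185934+-0.318745+0.227675=1.0949

0 0 source 1.7143
1 2 load 0.4898
2 4 source 1.3644
3 6 load 0.7397
4 8 source 1.1859
5 10 load 0.8672
6 12 source 1.0949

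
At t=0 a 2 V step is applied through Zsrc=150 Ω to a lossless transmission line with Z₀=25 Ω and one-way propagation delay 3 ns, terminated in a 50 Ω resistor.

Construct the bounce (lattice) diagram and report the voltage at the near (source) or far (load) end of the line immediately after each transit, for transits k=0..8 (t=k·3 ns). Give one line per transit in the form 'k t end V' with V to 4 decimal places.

Γ_L=0.333333, Γ_S=0.714286; launch V₁=2·25/175=0.285714
k=0 src: V=0.2857
k=1 load: inc=0.285714, refl=0.285714·0.333333=0.0952; V=0.000000+0.285714+0.095238=0.3810
k=2 src: inc=0.095238, refl=0.095238·0.714286=0.0680; V=0.285714+0.095238+0.068027=0.4490
k=3 load: inc=0.068027, refl=0.068027·0.333333=0.0227; V=0.380952+0.068027+0.022676=0.4717
k=4 src: inc=0.022676, refl=0.022676·0.714286=0.0162; V=0.448980+0.022676+0.016197=0.4879
k=5 load: inc=0.016197, refl=0.016197·0.333333=0.0054; V=0.471655+0.016197+0.005399=0.4933
k=6 src: inc=0.005399, refl=0.005399·0.714286=0.0039; V=0.487852+0.005399+0.003856=0.4971
k=7 load: inc=0.003856, refl=0.003856·0.333333=0.0013; V=0.493251+0.003856+0.001285=0.4984
k=8 src: inc=0.001285, refl=0.001285·0.714286=0.0009; V=0.497108+0.001285+0.000918=0.4993

0 0 source 0.2857
1 3 load 0.3810
2 6 source 0.4490
3 9 load 0.4717
4 12 source 0.4879
5 15 load 0.4933
6 18 source 0.4971
7 21 load 0.4984
8 24 source 0.4993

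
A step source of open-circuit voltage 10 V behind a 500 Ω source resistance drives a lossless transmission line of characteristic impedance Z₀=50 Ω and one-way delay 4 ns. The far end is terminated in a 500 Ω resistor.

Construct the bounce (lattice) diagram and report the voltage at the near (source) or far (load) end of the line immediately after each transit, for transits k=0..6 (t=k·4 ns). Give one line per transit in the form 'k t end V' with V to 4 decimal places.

0 0 source 0.9091
1 4 load 1.6529
2 8 source 2.2615
3 12 load 2.7594
4 16 source 3.1668
5 20 load 3.5001
6 24 source 3.7728

Γ_L=0.818182, Γ_S=0.818182; launch V₁=10·50/550=0.909091
k=0 src: V=0.9091
k=1 load: inc=0.909091, refl=0.909091·0.818182=0.7438; V=0.000000+0.909091+0.743802=1.6529
k=2 src: inc=0.743802, refl=0.743802·0.818182=0.6086; V=0.909091+0.743802+0.608565=2.2615
k=3 load: inc=0.608565, refl=0.608565·0.818182=0.4979; V=1.652893+0.608565+0.497917=2.7594
k=4 src: inc=0.497917, refl=0.497917·0.818182=0.4074; V=2.261458+0.497917+0.407386=3.1668
k=5 load: inc=0.407386, refl=0.407386·0.818182=0.3333; V=2.759374+0.407386+0.333316=3.5001
k=6 src: inc=0.333316, refl=0.333316·0.818182=0.2727; V=3.166761+0.333316+0.272713=3.7728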